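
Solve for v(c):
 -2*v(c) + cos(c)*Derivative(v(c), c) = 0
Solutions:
 v(c) = C1*(sin(c) + 1)/(sin(c) - 1)


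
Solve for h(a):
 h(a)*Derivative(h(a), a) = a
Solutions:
 h(a) = -sqrt(C1 + a^2)
 h(a) = sqrt(C1 + a^2)


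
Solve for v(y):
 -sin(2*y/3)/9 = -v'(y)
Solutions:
 v(y) = C1 - cos(2*y/3)/6


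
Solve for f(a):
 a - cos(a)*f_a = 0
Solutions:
 f(a) = C1 + Integral(a/cos(a), a)


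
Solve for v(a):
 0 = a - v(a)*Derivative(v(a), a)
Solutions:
 v(a) = -sqrt(C1 + a^2)
 v(a) = sqrt(C1 + a^2)


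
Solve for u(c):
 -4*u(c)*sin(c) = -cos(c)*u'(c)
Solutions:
 u(c) = C1/cos(c)^4


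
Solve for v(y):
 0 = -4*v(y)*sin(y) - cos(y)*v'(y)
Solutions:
 v(y) = C1*cos(y)^4


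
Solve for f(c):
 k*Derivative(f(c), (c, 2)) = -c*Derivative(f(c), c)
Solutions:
 f(c) = C1 + C2*sqrt(k)*erf(sqrt(2)*c*sqrt(1/k)/2)


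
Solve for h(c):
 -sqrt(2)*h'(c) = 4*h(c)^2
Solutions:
 h(c) = 1/(C1 + 2*sqrt(2)*c)


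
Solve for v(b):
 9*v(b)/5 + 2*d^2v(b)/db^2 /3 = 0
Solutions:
 v(b) = C1*sin(3*sqrt(30)*b/10) + C2*cos(3*sqrt(30)*b/10)


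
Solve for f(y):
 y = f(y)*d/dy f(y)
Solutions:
 f(y) = -sqrt(C1 + y^2)
 f(y) = sqrt(C1 + y^2)


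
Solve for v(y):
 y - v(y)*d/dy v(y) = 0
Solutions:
 v(y) = -sqrt(C1 + y^2)
 v(y) = sqrt(C1 + y^2)


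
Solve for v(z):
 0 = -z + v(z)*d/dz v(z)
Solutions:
 v(z) = -sqrt(C1 + z^2)
 v(z) = sqrt(C1 + z^2)


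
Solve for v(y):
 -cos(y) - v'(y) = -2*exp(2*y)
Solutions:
 v(y) = C1 + exp(2*y) - sin(y)


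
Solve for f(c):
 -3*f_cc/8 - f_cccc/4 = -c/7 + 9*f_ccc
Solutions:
 f(c) = C1 + C2*c + C3*exp(c*(-18 + sqrt(1290)/2)) + C4*exp(-c*(sqrt(1290)/2 + 18)) + 4*c^3/63 - 32*c^2/7


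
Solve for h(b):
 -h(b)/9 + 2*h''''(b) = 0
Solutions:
 h(b) = C1*exp(-2^(3/4)*sqrt(3)*b/6) + C2*exp(2^(3/4)*sqrt(3)*b/6) + C3*sin(2^(3/4)*sqrt(3)*b/6) + C4*cos(2^(3/4)*sqrt(3)*b/6)


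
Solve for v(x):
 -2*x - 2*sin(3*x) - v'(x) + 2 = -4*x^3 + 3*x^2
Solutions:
 v(x) = C1 + x^4 - x^3 - x^2 + 2*x + 2*cos(3*x)/3


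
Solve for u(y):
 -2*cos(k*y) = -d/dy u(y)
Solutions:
 u(y) = C1 + 2*sin(k*y)/k


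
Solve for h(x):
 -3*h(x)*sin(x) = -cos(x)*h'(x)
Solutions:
 h(x) = C1/cos(x)^3


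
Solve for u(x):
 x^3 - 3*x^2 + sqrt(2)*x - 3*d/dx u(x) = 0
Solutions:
 u(x) = C1 + x^4/12 - x^3/3 + sqrt(2)*x^2/6


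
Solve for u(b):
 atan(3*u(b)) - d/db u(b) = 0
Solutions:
 Integral(1/atan(3*_y), (_y, u(b))) = C1 + b


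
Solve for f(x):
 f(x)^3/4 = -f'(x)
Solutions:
 f(x) = -sqrt(2)*sqrt(-1/(C1 - x))
 f(x) = sqrt(2)*sqrt(-1/(C1 - x))


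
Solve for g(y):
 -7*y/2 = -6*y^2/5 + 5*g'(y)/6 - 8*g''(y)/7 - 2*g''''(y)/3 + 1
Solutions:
 g(y) = C1 + C2*exp(7^(1/3)*y*(-(245 + sqrt(88697))^(1/3) + 16*7^(1/3)/(245 + sqrt(88697))^(1/3))/28)*sin(sqrt(3)*7^(1/3)*y*(16*7^(1/3)/(245 + sqrt(88697))^(1/3) + (245 + sqrt(88697))^(1/3))/28) + C3*exp(7^(1/3)*y*(-(245 + sqrt(88697))^(1/3) + 16*7^(1/3)/(245 + sqrt(88697))^(1/3))/28)*cos(sqrt(3)*7^(1/3)*y*(16*7^(1/3)/(245 + sqrt(88697))^(1/3) + (245 + sqrt(88697))^(1/3))/28) + C4*exp(-7^(1/3)*y*(-(245 + sqrt(88697))^(1/3) + 16*7^(1/3)/(245 + sqrt(88697))^(1/3))/14) + 12*y^3/25 - 219*y^2/1750 - 47262*y/30625


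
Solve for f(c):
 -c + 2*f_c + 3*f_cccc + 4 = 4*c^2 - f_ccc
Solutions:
 f(c) = C1 + C4*exp(-c) + 2*c^3/3 + c^2/4 - 4*c + (C2*sin(sqrt(5)*c/3) + C3*cos(sqrt(5)*c/3))*exp(c/3)


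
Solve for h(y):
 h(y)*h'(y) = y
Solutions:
 h(y) = -sqrt(C1 + y^2)
 h(y) = sqrt(C1 + y^2)


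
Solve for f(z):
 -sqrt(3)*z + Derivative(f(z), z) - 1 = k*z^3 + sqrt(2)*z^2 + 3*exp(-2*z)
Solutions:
 f(z) = C1 + k*z^4/4 + sqrt(2)*z^3/3 + sqrt(3)*z^2/2 + z - 3*exp(-2*z)/2


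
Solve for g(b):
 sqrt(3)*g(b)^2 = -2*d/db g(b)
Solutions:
 g(b) = 2/(C1 + sqrt(3)*b)


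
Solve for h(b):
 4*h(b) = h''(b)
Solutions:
 h(b) = C1*exp(-2*b) + C2*exp(2*b)


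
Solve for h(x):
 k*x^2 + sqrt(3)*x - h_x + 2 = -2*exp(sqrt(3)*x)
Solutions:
 h(x) = C1 + k*x^3/3 + sqrt(3)*x^2/2 + 2*x + 2*sqrt(3)*exp(sqrt(3)*x)/3


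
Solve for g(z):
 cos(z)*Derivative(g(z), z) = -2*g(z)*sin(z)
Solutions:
 g(z) = C1*cos(z)^2


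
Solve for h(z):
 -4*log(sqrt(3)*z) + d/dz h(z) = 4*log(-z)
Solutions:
 h(z) = C1 + 8*z*log(z) + 2*z*(-4 + log(3) + 2*I*pi)


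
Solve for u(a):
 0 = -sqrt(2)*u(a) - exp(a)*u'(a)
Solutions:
 u(a) = C1*exp(sqrt(2)*exp(-a))


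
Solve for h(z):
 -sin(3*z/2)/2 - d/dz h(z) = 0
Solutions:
 h(z) = C1 + cos(3*z/2)/3


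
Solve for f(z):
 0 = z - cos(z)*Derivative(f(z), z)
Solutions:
 f(z) = C1 + Integral(z/cos(z), z)


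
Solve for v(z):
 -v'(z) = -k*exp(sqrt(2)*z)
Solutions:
 v(z) = C1 + sqrt(2)*k*exp(sqrt(2)*z)/2


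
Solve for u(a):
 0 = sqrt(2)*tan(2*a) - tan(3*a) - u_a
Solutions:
 u(a) = C1 - sqrt(2)*log(cos(2*a))/2 + log(cos(3*a))/3


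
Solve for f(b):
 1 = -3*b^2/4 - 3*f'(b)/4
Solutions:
 f(b) = C1 - b^3/3 - 4*b/3


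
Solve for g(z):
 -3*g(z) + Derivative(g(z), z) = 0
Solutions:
 g(z) = C1*exp(3*z)


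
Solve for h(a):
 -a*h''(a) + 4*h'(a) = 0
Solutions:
 h(a) = C1 + C2*a^5


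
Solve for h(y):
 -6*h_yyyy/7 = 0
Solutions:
 h(y) = C1 + C2*y + C3*y^2 + C4*y^3


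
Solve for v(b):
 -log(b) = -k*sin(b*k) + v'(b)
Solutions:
 v(b) = C1 - b*log(b) + b + k*Piecewise((-cos(b*k)/k, Ne(k, 0)), (0, True))


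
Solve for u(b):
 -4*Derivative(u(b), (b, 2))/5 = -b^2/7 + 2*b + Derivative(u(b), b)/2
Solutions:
 u(b) = C1 + C2*exp(-5*b/8) + 2*b^3/21 - 86*b^2/35 + 1376*b/175


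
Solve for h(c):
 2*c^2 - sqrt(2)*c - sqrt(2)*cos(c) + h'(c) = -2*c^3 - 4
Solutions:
 h(c) = C1 - c^4/2 - 2*c^3/3 + sqrt(2)*c^2/2 - 4*c + sqrt(2)*sin(c)


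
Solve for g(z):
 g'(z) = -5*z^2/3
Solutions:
 g(z) = C1 - 5*z^3/9


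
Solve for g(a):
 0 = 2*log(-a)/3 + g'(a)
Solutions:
 g(a) = C1 - 2*a*log(-a)/3 + 2*a/3


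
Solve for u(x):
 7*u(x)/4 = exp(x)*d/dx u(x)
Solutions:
 u(x) = C1*exp(-7*exp(-x)/4)


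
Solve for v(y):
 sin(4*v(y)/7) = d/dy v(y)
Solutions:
 -y + 7*log(cos(4*v(y)/7) - 1)/8 - 7*log(cos(4*v(y)/7) + 1)/8 = C1


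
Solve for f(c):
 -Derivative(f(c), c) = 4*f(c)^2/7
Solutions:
 f(c) = 7/(C1 + 4*c)


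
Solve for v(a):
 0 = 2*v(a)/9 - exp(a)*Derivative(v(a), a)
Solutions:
 v(a) = C1*exp(-2*exp(-a)/9)


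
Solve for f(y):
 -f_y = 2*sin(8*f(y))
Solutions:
 f(y) = -acos((-C1 - exp(32*y))/(C1 - exp(32*y)))/8 + pi/4
 f(y) = acos((-C1 - exp(32*y))/(C1 - exp(32*y)))/8


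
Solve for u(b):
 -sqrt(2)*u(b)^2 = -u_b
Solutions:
 u(b) = -1/(C1 + sqrt(2)*b)


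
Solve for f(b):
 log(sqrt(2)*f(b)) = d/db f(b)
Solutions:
 -2*Integral(1/(2*log(_y) + log(2)), (_y, f(b))) = C1 - b


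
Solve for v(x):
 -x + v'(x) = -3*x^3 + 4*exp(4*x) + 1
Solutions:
 v(x) = C1 - 3*x^4/4 + x^2/2 + x + exp(4*x)


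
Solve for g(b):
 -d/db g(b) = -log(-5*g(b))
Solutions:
 -Integral(1/(log(-_y) + log(5)), (_y, g(b))) = C1 - b


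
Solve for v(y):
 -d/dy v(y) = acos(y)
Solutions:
 v(y) = C1 - y*acos(y) + sqrt(1 - y^2)


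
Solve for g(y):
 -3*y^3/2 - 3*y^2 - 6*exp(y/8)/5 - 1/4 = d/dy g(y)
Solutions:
 g(y) = C1 - 3*y^4/8 - y^3 - y/4 - 48*exp(y/8)/5


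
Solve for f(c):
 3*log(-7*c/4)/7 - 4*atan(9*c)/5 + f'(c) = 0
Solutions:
 f(c) = C1 - 3*c*log(-c)/7 + 4*c*atan(9*c)/5 - 3*c*log(7)/7 + 3*c/7 + 6*c*log(2)/7 - 2*log(81*c^2 + 1)/45


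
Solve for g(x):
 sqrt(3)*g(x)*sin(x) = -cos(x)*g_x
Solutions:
 g(x) = C1*cos(x)^(sqrt(3))


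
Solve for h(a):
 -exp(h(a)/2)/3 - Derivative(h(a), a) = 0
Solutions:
 h(a) = 2*log(1/(C1 + a)) + 2*log(6)


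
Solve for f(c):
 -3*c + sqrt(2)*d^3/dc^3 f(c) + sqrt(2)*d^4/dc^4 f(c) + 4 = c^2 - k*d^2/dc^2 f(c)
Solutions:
 f(c) = C1 + C2*c + C3*exp(c*(sqrt(-2*sqrt(2)*k + 1) - 1)/2) + C4*exp(-c*(sqrt(-2*sqrt(2)*k + 1) + 1)/2) + c^4/(12*k) + c^3*(3 - 2*sqrt(2)/k)/(6*k) + c^2*(-2 - 5*sqrt(2)/(2*k) + 2/k^2)/k


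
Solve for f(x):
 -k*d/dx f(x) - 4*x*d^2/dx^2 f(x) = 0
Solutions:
 f(x) = C1 + x^(1 - re(k)/4)*(C2*sin(log(x)*Abs(im(k))/4) + C3*cos(log(x)*im(k)/4))


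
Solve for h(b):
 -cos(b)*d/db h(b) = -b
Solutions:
 h(b) = C1 + Integral(b/cos(b), b)


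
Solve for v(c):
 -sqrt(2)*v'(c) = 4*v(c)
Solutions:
 v(c) = C1*exp(-2*sqrt(2)*c)


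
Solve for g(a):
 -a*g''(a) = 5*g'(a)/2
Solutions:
 g(a) = C1 + C2/a^(3/2)


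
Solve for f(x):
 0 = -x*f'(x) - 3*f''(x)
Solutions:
 f(x) = C1 + C2*erf(sqrt(6)*x/6)


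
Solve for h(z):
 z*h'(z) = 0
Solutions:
 h(z) = C1


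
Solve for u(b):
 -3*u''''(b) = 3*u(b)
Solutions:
 u(b) = (C1*sin(sqrt(2)*b/2) + C2*cos(sqrt(2)*b/2))*exp(-sqrt(2)*b/2) + (C3*sin(sqrt(2)*b/2) + C4*cos(sqrt(2)*b/2))*exp(sqrt(2)*b/2)


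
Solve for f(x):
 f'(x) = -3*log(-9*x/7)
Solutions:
 f(x) = C1 - 3*x*log(-x) + 3*x*(-2*log(3) + 1 + log(7))


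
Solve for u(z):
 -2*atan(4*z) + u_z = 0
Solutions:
 u(z) = C1 + 2*z*atan(4*z) - log(16*z^2 + 1)/4


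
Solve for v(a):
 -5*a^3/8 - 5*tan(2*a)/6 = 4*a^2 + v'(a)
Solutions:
 v(a) = C1 - 5*a^4/32 - 4*a^3/3 + 5*log(cos(2*a))/12


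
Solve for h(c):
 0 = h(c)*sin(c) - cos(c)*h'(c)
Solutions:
 h(c) = C1/cos(c)


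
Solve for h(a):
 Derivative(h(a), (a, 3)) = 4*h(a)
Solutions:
 h(a) = C3*exp(2^(2/3)*a) + (C1*sin(2^(2/3)*sqrt(3)*a/2) + C2*cos(2^(2/3)*sqrt(3)*a/2))*exp(-2^(2/3)*a/2)


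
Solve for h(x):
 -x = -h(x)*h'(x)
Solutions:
 h(x) = -sqrt(C1 + x^2)
 h(x) = sqrt(C1 + x^2)


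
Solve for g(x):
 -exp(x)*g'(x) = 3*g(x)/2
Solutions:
 g(x) = C1*exp(3*exp(-x)/2)


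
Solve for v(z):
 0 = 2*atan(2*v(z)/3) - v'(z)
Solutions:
 Integral(1/atan(2*_y/3), (_y, v(z))) = C1 + 2*z


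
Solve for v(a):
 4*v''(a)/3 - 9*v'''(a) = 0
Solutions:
 v(a) = C1 + C2*a + C3*exp(4*a/27)


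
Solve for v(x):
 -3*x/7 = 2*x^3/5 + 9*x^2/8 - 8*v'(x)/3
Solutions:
 v(x) = C1 + 3*x^4/80 + 9*x^3/64 + 9*x^2/112


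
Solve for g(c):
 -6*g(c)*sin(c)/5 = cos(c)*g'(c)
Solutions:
 g(c) = C1*cos(c)^(6/5)


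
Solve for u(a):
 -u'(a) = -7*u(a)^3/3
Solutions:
 u(a) = -sqrt(6)*sqrt(-1/(C1 + 7*a))/2
 u(a) = sqrt(6)*sqrt(-1/(C1 + 7*a))/2


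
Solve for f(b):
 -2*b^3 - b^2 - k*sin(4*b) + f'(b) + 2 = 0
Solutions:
 f(b) = C1 + b^4/2 + b^3/3 - 2*b - k*cos(4*b)/4


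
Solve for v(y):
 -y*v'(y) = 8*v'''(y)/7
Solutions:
 v(y) = C1 + Integral(C2*airyai(-7^(1/3)*y/2) + C3*airybi(-7^(1/3)*y/2), y)


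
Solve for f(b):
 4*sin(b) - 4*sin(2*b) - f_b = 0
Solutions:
 f(b) = C1 - 4*cos(b) + 2*cos(2*b)


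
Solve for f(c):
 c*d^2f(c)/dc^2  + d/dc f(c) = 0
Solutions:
 f(c) = C1 + C2*log(c)


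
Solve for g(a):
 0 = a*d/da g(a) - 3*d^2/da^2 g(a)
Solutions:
 g(a) = C1 + C2*erfi(sqrt(6)*a/6)


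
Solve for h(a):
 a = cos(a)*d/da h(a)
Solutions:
 h(a) = C1 + Integral(a/cos(a), a)


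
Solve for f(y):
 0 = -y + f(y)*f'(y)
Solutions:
 f(y) = -sqrt(C1 + y^2)
 f(y) = sqrt(C1 + y^2)


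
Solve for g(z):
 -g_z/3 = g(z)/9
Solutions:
 g(z) = C1*exp(-z/3)


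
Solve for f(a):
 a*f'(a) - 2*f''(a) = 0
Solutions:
 f(a) = C1 + C2*erfi(a/2)


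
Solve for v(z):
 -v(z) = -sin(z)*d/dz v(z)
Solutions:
 v(z) = C1*sqrt(cos(z) - 1)/sqrt(cos(z) + 1)


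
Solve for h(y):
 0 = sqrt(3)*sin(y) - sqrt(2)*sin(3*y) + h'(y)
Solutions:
 h(y) = C1 + sqrt(3)*cos(y) - sqrt(2)*cos(3*y)/3


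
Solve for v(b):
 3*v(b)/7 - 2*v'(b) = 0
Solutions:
 v(b) = C1*exp(3*b/14)


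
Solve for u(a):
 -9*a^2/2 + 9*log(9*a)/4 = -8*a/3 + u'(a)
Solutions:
 u(a) = C1 - 3*a^3/2 + 4*a^2/3 + 9*a*log(a)/4 - 9*a/4 + 9*a*log(3)/2


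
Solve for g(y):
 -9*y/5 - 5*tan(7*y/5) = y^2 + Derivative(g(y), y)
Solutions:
 g(y) = C1 - y^3/3 - 9*y^2/10 + 25*log(cos(7*y/5))/7


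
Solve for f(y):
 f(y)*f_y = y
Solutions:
 f(y) = -sqrt(C1 + y^2)
 f(y) = sqrt(C1 + y^2)


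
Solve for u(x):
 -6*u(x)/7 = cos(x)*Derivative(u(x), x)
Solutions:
 u(x) = C1*(sin(x) - 1)^(3/7)/(sin(x) + 1)^(3/7)


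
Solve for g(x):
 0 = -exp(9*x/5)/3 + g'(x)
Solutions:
 g(x) = C1 + 5*exp(9*x/5)/27


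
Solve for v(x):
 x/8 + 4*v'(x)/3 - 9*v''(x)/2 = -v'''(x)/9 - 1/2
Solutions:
 v(x) = C1 + C2*exp(x*(81 - sqrt(6369))/4) + C3*exp(x*(sqrt(6369) + 81)/4) - 3*x^2/64 - 177*x/256


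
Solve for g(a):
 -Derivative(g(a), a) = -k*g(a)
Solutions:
 g(a) = C1*exp(a*k)


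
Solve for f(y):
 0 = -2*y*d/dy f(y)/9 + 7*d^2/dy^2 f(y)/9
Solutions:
 f(y) = C1 + C2*erfi(sqrt(7)*y/7)


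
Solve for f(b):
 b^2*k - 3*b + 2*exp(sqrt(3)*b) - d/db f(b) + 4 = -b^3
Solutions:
 f(b) = C1 + b^4/4 + b^3*k/3 - 3*b^2/2 + 4*b + 2*sqrt(3)*exp(sqrt(3)*b)/3


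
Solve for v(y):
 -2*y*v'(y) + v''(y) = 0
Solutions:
 v(y) = C1 + C2*erfi(y)


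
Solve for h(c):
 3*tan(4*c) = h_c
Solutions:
 h(c) = C1 - 3*log(cos(4*c))/4


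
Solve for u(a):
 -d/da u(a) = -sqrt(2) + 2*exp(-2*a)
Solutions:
 u(a) = C1 + sqrt(2)*a + exp(-2*a)


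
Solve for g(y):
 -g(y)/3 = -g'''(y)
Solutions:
 g(y) = C3*exp(3^(2/3)*y/3) + (C1*sin(3^(1/6)*y/2) + C2*cos(3^(1/6)*y/2))*exp(-3^(2/3)*y/6)


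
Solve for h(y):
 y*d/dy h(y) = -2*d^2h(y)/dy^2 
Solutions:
 h(y) = C1 + C2*erf(y/2)


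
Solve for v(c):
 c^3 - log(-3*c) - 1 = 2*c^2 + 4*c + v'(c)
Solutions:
 v(c) = C1 + c^4/4 - 2*c^3/3 - 2*c^2 - c*log(-c) - c*log(3)


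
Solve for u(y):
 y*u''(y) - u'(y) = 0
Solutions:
 u(y) = C1 + C2*y^2


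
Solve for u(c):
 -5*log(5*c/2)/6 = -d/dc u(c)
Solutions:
 u(c) = C1 + 5*c*log(c)/6 - 5*c/6 - 5*c*log(2)/6 + 5*c*log(5)/6


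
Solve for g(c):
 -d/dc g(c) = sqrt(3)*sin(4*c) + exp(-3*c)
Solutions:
 g(c) = C1 + sqrt(3)*cos(4*c)/4 + exp(-3*c)/3


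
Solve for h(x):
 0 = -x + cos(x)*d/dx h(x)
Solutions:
 h(x) = C1 + Integral(x/cos(x), x)


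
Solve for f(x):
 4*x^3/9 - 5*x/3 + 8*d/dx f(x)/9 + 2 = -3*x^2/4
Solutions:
 f(x) = C1 - x^4/8 - 9*x^3/32 + 15*x^2/16 - 9*x/4


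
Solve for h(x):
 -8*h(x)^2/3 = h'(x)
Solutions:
 h(x) = 3/(C1 + 8*x)


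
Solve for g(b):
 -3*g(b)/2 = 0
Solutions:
 g(b) = 0


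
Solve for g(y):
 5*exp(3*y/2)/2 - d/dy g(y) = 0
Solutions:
 g(y) = C1 + 5*exp(3*y/2)/3


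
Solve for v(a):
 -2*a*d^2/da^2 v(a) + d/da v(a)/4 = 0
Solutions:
 v(a) = C1 + C2*a^(9/8)


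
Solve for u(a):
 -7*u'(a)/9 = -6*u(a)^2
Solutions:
 u(a) = -7/(C1 + 54*a)


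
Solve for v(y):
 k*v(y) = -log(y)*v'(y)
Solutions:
 v(y) = C1*exp(-k*li(y))


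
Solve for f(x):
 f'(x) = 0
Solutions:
 f(x) = C1


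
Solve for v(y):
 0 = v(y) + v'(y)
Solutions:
 v(y) = C1*exp(-y)


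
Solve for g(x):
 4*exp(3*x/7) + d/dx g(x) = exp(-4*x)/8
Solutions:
 g(x) = C1 - 28*exp(3*x/7)/3 - exp(-4*x)/32


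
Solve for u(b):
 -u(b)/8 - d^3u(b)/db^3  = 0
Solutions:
 u(b) = C3*exp(-b/2) + (C1*sin(sqrt(3)*b/4) + C2*cos(sqrt(3)*b/4))*exp(b/4)


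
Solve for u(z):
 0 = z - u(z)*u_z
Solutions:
 u(z) = -sqrt(C1 + z^2)
 u(z) = sqrt(C1 + z^2)


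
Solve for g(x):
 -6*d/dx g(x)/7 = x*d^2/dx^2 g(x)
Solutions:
 g(x) = C1 + C2*x^(1/7)


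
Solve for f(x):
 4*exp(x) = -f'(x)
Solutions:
 f(x) = C1 - 4*exp(x)


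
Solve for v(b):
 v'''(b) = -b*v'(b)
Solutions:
 v(b) = C1 + Integral(C2*airyai(-b) + C3*airybi(-b), b)


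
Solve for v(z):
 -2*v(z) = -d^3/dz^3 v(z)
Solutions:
 v(z) = C3*exp(2^(1/3)*z) + (C1*sin(2^(1/3)*sqrt(3)*z/2) + C2*cos(2^(1/3)*sqrt(3)*z/2))*exp(-2^(1/3)*z/2)


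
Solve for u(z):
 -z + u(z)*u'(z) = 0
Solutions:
 u(z) = -sqrt(C1 + z^2)
 u(z) = sqrt(C1 + z^2)


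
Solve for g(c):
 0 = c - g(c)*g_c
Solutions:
 g(c) = -sqrt(C1 + c^2)
 g(c) = sqrt(C1 + c^2)


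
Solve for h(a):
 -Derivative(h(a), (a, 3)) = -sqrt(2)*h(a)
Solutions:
 h(a) = C3*exp(2^(1/6)*a) + (C1*sin(2^(1/6)*sqrt(3)*a/2) + C2*cos(2^(1/6)*sqrt(3)*a/2))*exp(-2^(1/6)*a/2)


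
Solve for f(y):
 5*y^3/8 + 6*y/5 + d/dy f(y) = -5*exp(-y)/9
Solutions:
 f(y) = C1 - 5*y^4/32 - 3*y^2/5 + 5*exp(-y)/9


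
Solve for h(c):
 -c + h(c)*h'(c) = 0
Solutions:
 h(c) = -sqrt(C1 + c^2)
 h(c) = sqrt(C1 + c^2)


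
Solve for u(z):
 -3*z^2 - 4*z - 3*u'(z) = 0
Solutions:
 u(z) = C1 - z^3/3 - 2*z^2/3


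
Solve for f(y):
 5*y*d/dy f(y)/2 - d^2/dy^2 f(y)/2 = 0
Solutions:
 f(y) = C1 + C2*erfi(sqrt(10)*y/2)


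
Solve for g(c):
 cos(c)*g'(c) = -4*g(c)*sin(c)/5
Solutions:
 g(c) = C1*cos(c)^(4/5)


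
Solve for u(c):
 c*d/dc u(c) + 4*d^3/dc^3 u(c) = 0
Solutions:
 u(c) = C1 + Integral(C2*airyai(-2^(1/3)*c/2) + C3*airybi(-2^(1/3)*c/2), c)


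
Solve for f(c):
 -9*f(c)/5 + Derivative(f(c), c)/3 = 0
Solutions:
 f(c) = C1*exp(27*c/5)


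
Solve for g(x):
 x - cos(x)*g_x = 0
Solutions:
 g(x) = C1 + Integral(x/cos(x), x)


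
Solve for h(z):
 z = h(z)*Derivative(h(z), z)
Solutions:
 h(z) = -sqrt(C1 + z^2)
 h(z) = sqrt(C1 + z^2)


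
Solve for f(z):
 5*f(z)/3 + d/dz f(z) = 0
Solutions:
 f(z) = C1*exp(-5*z/3)


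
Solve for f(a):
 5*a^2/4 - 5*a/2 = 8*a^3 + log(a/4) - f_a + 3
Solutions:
 f(a) = C1 + 2*a^4 - 5*a^3/12 + 5*a^2/4 + a*log(a) - a*log(4) + 2*a


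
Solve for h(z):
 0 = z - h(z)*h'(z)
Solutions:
 h(z) = -sqrt(C1 + z^2)
 h(z) = sqrt(C1 + z^2)


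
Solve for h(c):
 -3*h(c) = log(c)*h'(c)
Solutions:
 h(c) = C1*exp(-3*li(c))


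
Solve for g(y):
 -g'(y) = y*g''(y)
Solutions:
 g(y) = C1 + C2*log(y)


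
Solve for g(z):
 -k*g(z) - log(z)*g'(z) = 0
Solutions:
 g(z) = C1*exp(-k*li(z))


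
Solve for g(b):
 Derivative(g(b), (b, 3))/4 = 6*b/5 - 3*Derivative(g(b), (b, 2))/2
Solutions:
 g(b) = C1 + C2*b + C3*exp(-6*b) + 2*b^3/15 - b^2/15


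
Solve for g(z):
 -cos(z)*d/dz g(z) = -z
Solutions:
 g(z) = C1 + Integral(z/cos(z), z)


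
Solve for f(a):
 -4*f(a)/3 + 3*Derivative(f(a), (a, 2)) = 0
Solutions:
 f(a) = C1*exp(-2*a/3) + C2*exp(2*a/3)


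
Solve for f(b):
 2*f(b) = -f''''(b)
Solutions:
 f(b) = (C1*sin(2^(3/4)*b/2) + C2*cos(2^(3/4)*b/2))*exp(-2^(3/4)*b/2) + (C3*sin(2^(3/4)*b/2) + C4*cos(2^(3/4)*b/2))*exp(2^(3/4)*b/2)


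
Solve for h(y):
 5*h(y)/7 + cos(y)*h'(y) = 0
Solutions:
 h(y) = C1*(sin(y) - 1)^(5/14)/(sin(y) + 1)^(5/14)


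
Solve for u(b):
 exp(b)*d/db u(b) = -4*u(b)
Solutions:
 u(b) = C1*exp(4*exp(-b))


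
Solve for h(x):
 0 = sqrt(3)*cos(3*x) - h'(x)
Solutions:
 h(x) = C1 + sqrt(3)*sin(3*x)/3


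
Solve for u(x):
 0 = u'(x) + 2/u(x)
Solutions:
 u(x) = -sqrt(C1 - 4*x)
 u(x) = sqrt(C1 - 4*x)


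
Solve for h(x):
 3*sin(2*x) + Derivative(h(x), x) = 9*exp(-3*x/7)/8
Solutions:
 h(x) = C1 + 3*cos(2*x)/2 - 21*exp(-3*x/7)/8


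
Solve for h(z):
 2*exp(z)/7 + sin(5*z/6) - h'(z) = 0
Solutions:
 h(z) = C1 + 2*exp(z)/7 - 6*cos(5*z/6)/5


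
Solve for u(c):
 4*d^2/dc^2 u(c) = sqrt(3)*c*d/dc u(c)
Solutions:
 u(c) = C1 + C2*erfi(sqrt(2)*3^(1/4)*c/4)


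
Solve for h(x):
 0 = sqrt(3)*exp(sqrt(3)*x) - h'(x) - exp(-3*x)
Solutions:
 h(x) = C1 + exp(sqrt(3)*x) + exp(-3*x)/3


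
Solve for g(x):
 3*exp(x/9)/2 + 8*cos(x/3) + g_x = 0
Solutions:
 g(x) = C1 - 27*exp(x/9)/2 - 24*sin(x/3)


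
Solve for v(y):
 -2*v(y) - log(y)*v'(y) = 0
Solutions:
 v(y) = C1*exp(-2*li(y))


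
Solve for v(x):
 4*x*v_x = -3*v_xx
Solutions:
 v(x) = C1 + C2*erf(sqrt(6)*x/3)


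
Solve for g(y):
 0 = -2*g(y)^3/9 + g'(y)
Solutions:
 g(y) = -3*sqrt(2)*sqrt(-1/(C1 + 2*y))/2
 g(y) = 3*sqrt(2)*sqrt(-1/(C1 + 2*y))/2


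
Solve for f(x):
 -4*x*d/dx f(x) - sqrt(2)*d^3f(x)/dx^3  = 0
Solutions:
 f(x) = C1 + Integral(C2*airyai(-sqrt(2)*x) + C3*airybi(-sqrt(2)*x), x)


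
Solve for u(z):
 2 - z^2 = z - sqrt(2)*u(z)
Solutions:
 u(z) = sqrt(2)*(z^2 + z - 2)/2


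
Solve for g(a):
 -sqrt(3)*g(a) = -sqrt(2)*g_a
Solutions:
 g(a) = C1*exp(sqrt(6)*a/2)


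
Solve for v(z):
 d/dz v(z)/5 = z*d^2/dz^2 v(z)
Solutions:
 v(z) = C1 + C2*z^(6/5)


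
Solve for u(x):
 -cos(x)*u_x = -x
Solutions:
 u(x) = C1 + Integral(x/cos(x), x)


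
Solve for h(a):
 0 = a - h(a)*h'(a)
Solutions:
 h(a) = -sqrt(C1 + a^2)
 h(a) = sqrt(C1 + a^2)


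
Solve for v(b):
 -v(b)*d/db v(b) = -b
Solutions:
 v(b) = -sqrt(C1 + b^2)
 v(b) = sqrt(C1 + b^2)


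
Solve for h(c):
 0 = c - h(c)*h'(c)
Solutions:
 h(c) = -sqrt(C1 + c^2)
 h(c) = sqrt(C1 + c^2)


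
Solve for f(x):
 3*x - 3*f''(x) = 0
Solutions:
 f(x) = C1 + C2*x + x^3/6


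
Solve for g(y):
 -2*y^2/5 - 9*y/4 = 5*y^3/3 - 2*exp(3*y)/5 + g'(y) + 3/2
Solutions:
 g(y) = C1 - 5*y^4/12 - 2*y^3/15 - 9*y^2/8 - 3*y/2 + 2*exp(3*y)/15


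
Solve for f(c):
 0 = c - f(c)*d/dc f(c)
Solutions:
 f(c) = -sqrt(C1 + c^2)
 f(c) = sqrt(C1 + c^2)


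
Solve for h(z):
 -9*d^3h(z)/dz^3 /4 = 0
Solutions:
 h(z) = C1 + C2*z + C3*z^2


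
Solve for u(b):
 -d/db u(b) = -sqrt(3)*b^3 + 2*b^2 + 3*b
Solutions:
 u(b) = C1 + sqrt(3)*b^4/4 - 2*b^3/3 - 3*b^2/2


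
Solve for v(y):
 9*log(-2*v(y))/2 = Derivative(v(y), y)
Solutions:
 -2*Integral(1/(log(-_y) + log(2)), (_y, v(y)))/9 = C1 - y


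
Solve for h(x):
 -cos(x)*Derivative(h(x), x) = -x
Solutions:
 h(x) = C1 + Integral(x/cos(x), x)


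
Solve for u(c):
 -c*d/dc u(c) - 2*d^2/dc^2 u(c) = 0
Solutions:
 u(c) = C1 + C2*erf(c/2)


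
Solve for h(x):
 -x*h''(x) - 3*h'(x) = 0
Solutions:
 h(x) = C1 + C2/x^2


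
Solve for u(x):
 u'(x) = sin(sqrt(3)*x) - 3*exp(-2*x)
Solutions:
 u(x) = C1 - sqrt(3)*cos(sqrt(3)*x)/3 + 3*exp(-2*x)/2


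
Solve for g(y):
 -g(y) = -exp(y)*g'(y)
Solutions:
 g(y) = C1*exp(-exp(-y))


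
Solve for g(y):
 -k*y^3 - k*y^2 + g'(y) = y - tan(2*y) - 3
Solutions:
 g(y) = C1 + k*y^4/4 + k*y^3/3 + y^2/2 - 3*y + log(cos(2*y))/2


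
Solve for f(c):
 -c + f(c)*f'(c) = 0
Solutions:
 f(c) = -sqrt(C1 + c^2)
 f(c) = sqrt(C1 + c^2)


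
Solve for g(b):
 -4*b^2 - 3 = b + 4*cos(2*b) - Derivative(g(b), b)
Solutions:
 g(b) = C1 + 4*b^3/3 + b^2/2 + 3*b + 2*sin(2*b)


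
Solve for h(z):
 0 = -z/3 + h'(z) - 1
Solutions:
 h(z) = C1 + z^2/6 + z


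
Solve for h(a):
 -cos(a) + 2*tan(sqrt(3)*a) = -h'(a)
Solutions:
 h(a) = C1 + 2*sqrt(3)*log(cos(sqrt(3)*a))/3 + sin(a)


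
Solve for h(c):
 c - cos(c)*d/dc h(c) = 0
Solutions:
 h(c) = C1 + Integral(c/cos(c), c)


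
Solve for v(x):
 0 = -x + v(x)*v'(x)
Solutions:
 v(x) = -sqrt(C1 + x^2)
 v(x) = sqrt(C1 + x^2)


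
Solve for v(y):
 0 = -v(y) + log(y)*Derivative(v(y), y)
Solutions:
 v(y) = C1*exp(li(y))


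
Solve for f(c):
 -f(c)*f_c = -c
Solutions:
 f(c) = -sqrt(C1 + c^2)
 f(c) = sqrt(C1 + c^2)


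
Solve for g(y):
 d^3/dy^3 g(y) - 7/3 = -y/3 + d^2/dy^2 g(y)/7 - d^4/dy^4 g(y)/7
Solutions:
 g(y) = C1 + C2*y + C3*exp(y*(-7 + sqrt(53))/2) + C4*exp(-y*(7 + sqrt(53))/2) + 7*y^3/18


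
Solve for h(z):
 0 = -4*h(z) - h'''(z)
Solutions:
 h(z) = C3*exp(-2^(2/3)*z) + (C1*sin(2^(2/3)*sqrt(3)*z/2) + C2*cos(2^(2/3)*sqrt(3)*z/2))*exp(2^(2/3)*z/2)


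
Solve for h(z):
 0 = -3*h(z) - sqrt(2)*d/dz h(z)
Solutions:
 h(z) = C1*exp(-3*sqrt(2)*z/2)


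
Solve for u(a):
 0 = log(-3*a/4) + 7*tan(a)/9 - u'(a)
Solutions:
 u(a) = C1 + a*log(-a) - 2*a*log(2) - a + a*log(3) - 7*log(cos(a))/9


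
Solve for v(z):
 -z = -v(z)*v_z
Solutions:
 v(z) = -sqrt(C1 + z^2)
 v(z) = sqrt(C1 + z^2)


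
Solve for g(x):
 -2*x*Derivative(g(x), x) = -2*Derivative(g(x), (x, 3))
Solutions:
 g(x) = C1 + Integral(C2*airyai(x) + C3*airybi(x), x)


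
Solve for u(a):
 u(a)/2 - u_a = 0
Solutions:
 u(a) = C1*exp(a/2)


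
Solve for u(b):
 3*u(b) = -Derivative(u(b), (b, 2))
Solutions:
 u(b) = C1*sin(sqrt(3)*b) + C2*cos(sqrt(3)*b)


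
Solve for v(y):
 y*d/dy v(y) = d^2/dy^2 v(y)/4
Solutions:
 v(y) = C1 + C2*erfi(sqrt(2)*y)


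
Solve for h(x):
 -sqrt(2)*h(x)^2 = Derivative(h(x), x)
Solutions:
 h(x) = 1/(C1 + sqrt(2)*x)


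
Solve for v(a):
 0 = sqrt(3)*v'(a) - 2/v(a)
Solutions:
 v(a) = -sqrt(C1 + 12*sqrt(3)*a)/3
 v(a) = sqrt(C1 + 12*sqrt(3)*a)/3


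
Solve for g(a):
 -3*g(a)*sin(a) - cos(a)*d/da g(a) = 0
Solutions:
 g(a) = C1*cos(a)^3


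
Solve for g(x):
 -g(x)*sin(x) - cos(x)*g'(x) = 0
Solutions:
 g(x) = C1*cos(x)


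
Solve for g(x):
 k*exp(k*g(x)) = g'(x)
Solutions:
 g(x) = Piecewise((log(-1/(C1*k + k^2*x))/k, Ne(k, 0)), (nan, True))
 g(x) = Piecewise((C1 + k*x, Eq(k, 0)), (nan, True))


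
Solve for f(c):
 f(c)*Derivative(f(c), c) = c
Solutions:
 f(c) = -sqrt(C1 + c^2)
 f(c) = sqrt(C1 + c^2)


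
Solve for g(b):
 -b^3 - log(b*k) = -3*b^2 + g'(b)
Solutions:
 g(b) = C1 - b^4/4 + b^3 - b*log(b*k) + b


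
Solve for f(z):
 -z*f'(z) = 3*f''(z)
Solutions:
 f(z) = C1 + C2*erf(sqrt(6)*z/6)


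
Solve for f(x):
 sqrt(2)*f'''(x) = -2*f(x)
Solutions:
 f(x) = C3*exp(-2^(1/6)*x) + (C1*sin(2^(1/6)*sqrt(3)*x/2) + C2*cos(2^(1/6)*sqrt(3)*x/2))*exp(2^(1/6)*x/2)


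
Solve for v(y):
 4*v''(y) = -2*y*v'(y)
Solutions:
 v(y) = C1 + C2*erf(y/2)


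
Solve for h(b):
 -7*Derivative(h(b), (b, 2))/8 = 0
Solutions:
 h(b) = C1 + C2*b


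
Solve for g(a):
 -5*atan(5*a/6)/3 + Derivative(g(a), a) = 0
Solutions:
 g(a) = C1 + 5*a*atan(5*a/6)/3 - log(25*a^2 + 36)


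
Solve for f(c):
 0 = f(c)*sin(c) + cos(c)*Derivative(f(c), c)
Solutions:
 f(c) = C1*cos(c)


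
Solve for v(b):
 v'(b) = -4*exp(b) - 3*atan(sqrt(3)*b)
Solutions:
 v(b) = C1 - 3*b*atan(sqrt(3)*b) - 4*exp(b) + sqrt(3)*log(3*b^2 + 1)/2


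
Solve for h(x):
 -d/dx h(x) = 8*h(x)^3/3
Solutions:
 h(x) = -sqrt(6)*sqrt(-1/(C1 - 8*x))/2
 h(x) = sqrt(6)*sqrt(-1/(C1 - 8*x))/2


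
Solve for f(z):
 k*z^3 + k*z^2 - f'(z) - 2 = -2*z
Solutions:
 f(z) = C1 + k*z^4/4 + k*z^3/3 + z^2 - 2*z


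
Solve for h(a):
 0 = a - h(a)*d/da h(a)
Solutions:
 h(a) = -sqrt(C1 + a^2)
 h(a) = sqrt(C1 + a^2)


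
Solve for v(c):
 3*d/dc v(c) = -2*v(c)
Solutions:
 v(c) = C1*exp(-2*c/3)


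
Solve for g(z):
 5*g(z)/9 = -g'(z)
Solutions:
 g(z) = C1*exp(-5*z/9)


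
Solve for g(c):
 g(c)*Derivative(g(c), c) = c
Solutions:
 g(c) = -sqrt(C1 + c^2)
 g(c) = sqrt(C1 + c^2)


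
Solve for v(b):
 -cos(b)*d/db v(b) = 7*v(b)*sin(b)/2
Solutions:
 v(b) = C1*cos(b)^(7/2)


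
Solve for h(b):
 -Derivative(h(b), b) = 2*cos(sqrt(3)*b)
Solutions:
 h(b) = C1 - 2*sqrt(3)*sin(sqrt(3)*b)/3


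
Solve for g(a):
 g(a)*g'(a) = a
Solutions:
 g(a) = -sqrt(C1 + a^2)
 g(a) = sqrt(C1 + a^2)


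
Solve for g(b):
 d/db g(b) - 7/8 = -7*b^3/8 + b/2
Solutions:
 g(b) = C1 - 7*b^4/32 + b^2/4 + 7*b/8


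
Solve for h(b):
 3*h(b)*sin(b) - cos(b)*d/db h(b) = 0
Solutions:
 h(b) = C1/cos(b)^3


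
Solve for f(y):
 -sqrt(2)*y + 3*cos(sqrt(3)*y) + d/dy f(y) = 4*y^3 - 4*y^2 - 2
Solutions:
 f(y) = C1 + y^4 - 4*y^3/3 + sqrt(2)*y^2/2 - 2*y - sqrt(3)*sin(sqrt(3)*y)


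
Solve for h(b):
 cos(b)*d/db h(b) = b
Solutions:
 h(b) = C1 + Integral(b/cos(b), b)


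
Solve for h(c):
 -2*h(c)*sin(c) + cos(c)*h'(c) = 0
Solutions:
 h(c) = C1/cos(c)^2


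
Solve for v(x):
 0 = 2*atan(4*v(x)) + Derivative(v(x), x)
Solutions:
 Integral(1/atan(4*_y), (_y, v(x))) = C1 - 2*x


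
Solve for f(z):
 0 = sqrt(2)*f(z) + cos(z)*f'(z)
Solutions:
 f(z) = C1*(sin(z) - 1)^(sqrt(2)/2)/(sin(z) + 1)^(sqrt(2)/2)


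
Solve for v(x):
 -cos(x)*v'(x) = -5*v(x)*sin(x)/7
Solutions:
 v(x) = C1/cos(x)^(5/7)


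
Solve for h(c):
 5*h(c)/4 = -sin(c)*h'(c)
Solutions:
 h(c) = C1*(cos(c) + 1)^(5/8)/(cos(c) - 1)^(5/8)


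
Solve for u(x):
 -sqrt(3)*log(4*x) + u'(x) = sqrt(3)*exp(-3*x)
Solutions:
 u(x) = C1 + sqrt(3)*x*log(x) + sqrt(3)*x*(-1 + 2*log(2)) - sqrt(3)*exp(-3*x)/3


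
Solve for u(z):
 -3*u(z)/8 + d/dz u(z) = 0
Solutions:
 u(z) = C1*exp(3*z/8)


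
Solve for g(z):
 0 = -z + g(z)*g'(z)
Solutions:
 g(z) = -sqrt(C1 + z^2)
 g(z) = sqrt(C1 + z^2)


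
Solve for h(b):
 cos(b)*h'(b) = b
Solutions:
 h(b) = C1 + Integral(b/cos(b), b)


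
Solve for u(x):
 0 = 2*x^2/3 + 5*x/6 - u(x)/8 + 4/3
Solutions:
 u(x) = 16*x^2/3 + 20*x/3 + 32/3


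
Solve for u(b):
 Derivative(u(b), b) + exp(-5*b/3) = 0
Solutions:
 u(b) = C1 + 3*exp(-5*b/3)/5


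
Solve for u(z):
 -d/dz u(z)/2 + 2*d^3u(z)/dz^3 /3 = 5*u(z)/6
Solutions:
 u(z) = C1*exp(-z*((2*sqrt(6) + 5)^(-1/3) + (2*sqrt(6) + 5)^(1/3))/4)*sin(sqrt(3)*z*(-(2*sqrt(6) + 5)^(1/3) + (2*sqrt(6) + 5)^(-1/3))/4) + C2*exp(-z*((2*sqrt(6) + 5)^(-1/3) + (2*sqrt(6) + 5)^(1/3))/4)*cos(sqrt(3)*z*(-(2*sqrt(6) + 5)^(1/3) + (2*sqrt(6) + 5)^(-1/3))/4) + C3*exp(z*((2*sqrt(6) + 5)^(-1/3) + (2*sqrt(6) + 5)^(1/3))/2)


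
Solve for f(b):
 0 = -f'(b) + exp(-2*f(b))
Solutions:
 f(b) = log(-sqrt(C1 + 2*b))
 f(b) = log(C1 + 2*b)/2


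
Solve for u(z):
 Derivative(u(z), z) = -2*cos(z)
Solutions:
 u(z) = C1 - 2*sin(z)


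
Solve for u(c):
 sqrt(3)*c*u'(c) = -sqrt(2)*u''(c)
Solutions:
 u(c) = C1 + C2*erf(6^(1/4)*c/2)


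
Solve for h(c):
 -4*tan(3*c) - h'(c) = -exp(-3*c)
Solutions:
 h(c) = C1 - 2*log(tan(3*c)^2 + 1)/3 - exp(-3*c)/3


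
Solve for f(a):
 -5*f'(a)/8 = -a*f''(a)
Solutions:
 f(a) = C1 + C2*a^(13/8)


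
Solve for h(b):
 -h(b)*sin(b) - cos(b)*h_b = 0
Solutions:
 h(b) = C1*cos(b)


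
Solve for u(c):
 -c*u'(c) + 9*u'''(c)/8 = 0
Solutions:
 u(c) = C1 + Integral(C2*airyai(2*3^(1/3)*c/3) + C3*airybi(2*3^(1/3)*c/3), c)


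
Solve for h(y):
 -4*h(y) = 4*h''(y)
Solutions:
 h(y) = C1*sin(y) + C2*cos(y)


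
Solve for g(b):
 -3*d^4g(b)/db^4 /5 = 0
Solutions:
 g(b) = C1 + C2*b + C3*b^2 + C4*b^3


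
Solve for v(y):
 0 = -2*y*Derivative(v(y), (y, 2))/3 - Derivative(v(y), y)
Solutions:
 v(y) = C1 + C2/sqrt(y)


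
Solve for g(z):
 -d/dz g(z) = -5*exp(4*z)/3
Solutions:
 g(z) = C1 + 5*exp(4*z)/12


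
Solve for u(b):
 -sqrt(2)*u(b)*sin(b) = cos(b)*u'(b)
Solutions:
 u(b) = C1*cos(b)^(sqrt(2))


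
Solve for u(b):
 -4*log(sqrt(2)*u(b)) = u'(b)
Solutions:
 Integral(1/(2*log(_y) + log(2)), (_y, u(b)))/2 = C1 - b


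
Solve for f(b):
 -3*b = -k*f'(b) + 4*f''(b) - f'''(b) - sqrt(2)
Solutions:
 f(b) = C1 + C2*exp(b*(2 - sqrt(4 - k))) + C3*exp(b*(sqrt(4 - k) + 2)) + 3*b^2/(2*k) - sqrt(2)*b/k + 12*b/k^2


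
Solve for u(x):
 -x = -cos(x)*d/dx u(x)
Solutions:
 u(x) = C1 + Integral(x/cos(x), x)


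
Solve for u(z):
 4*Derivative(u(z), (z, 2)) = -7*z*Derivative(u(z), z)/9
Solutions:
 u(z) = C1 + C2*erf(sqrt(14)*z/12)


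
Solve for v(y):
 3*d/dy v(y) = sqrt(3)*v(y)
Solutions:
 v(y) = C1*exp(sqrt(3)*y/3)


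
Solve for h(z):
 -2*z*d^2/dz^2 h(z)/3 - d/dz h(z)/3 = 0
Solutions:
 h(z) = C1 + C2*sqrt(z)


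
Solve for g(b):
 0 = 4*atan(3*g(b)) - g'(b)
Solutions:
 Integral(1/atan(3*_y), (_y, g(b))) = C1 + 4*b


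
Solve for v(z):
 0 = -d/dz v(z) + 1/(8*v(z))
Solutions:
 v(z) = -sqrt(C1 + z)/2
 v(z) = sqrt(C1 + z)/2


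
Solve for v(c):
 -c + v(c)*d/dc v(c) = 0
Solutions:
 v(c) = -sqrt(C1 + c^2)
 v(c) = sqrt(C1 + c^2)


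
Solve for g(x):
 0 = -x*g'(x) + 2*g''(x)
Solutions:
 g(x) = C1 + C2*erfi(x/2)


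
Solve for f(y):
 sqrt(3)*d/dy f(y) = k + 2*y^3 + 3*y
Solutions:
 f(y) = C1 + sqrt(3)*k*y/3 + sqrt(3)*y^4/6 + sqrt(3)*y^2/2


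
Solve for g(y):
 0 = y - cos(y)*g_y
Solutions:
 g(y) = C1 + Integral(y/cos(y), y)


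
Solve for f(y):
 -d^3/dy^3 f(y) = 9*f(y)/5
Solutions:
 f(y) = C3*exp(-15^(2/3)*y/5) + (C1*sin(3*3^(1/6)*5^(2/3)*y/10) + C2*cos(3*3^(1/6)*5^(2/3)*y/10))*exp(15^(2/3)*y/10)


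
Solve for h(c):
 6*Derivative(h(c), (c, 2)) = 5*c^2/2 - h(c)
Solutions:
 h(c) = C1*sin(sqrt(6)*c/6) + C2*cos(sqrt(6)*c/6) + 5*c^2/2 - 30


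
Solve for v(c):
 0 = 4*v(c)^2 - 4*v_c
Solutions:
 v(c) = -1/(C1 + c)


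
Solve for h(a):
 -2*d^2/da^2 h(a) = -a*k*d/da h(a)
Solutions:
 h(a) = Piecewise((-sqrt(pi)*C1*erf(a*sqrt(-k)/2)/sqrt(-k) - C2, (k > 0) | (k < 0)), (-C1*a - C2, True))


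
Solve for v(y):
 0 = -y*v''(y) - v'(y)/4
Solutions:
 v(y) = C1 + C2*y^(3/4)


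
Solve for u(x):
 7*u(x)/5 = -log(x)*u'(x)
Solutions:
 u(x) = C1*exp(-7*li(x)/5)


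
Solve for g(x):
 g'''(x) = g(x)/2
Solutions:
 g(x) = C3*exp(2^(2/3)*x/2) + (C1*sin(2^(2/3)*sqrt(3)*x/4) + C2*cos(2^(2/3)*sqrt(3)*x/4))*exp(-2^(2/3)*x/4)


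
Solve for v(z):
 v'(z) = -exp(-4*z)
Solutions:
 v(z) = C1 + exp(-4*z)/4


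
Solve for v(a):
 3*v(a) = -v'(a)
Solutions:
 v(a) = C1*exp(-3*a)


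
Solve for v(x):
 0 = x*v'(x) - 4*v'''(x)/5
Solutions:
 v(x) = C1 + Integral(C2*airyai(10^(1/3)*x/2) + C3*airybi(10^(1/3)*x/2), x)


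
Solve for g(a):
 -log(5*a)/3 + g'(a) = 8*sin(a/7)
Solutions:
 g(a) = C1 + a*log(a)/3 - a/3 + a*log(5)/3 - 56*cos(a/7)


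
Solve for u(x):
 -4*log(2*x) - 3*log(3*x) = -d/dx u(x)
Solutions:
 u(x) = C1 + 7*x*log(x) - 7*x + x*log(432)


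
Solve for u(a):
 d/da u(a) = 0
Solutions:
 u(a) = C1


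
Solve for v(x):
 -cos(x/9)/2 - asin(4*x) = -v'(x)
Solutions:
 v(x) = C1 + x*asin(4*x) + sqrt(1 - 16*x^2)/4 + 9*sin(x/9)/2


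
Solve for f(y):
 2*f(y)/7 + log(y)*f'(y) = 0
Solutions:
 f(y) = C1*exp(-2*li(y)/7)


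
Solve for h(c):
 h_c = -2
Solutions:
 h(c) = C1 - 2*c


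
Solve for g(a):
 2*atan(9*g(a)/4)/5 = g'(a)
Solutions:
 Integral(1/atan(9*_y/4), (_y, g(a))) = C1 + 2*a/5


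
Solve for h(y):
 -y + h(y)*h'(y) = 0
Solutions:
 h(y) = -sqrt(C1 + y^2)
 h(y) = sqrt(C1 + y^2)


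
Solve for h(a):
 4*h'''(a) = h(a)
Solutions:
 h(a) = C3*exp(2^(1/3)*a/2) + (C1*sin(2^(1/3)*sqrt(3)*a/4) + C2*cos(2^(1/3)*sqrt(3)*a/4))*exp(-2^(1/3)*a/4)


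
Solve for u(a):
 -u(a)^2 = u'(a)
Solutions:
 u(a) = 1/(C1 + a)


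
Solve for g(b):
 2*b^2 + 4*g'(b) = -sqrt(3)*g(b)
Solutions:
 g(b) = C1*exp(-sqrt(3)*b/4) - 2*sqrt(3)*b^2/3 + 16*b/3 - 64*sqrt(3)/9


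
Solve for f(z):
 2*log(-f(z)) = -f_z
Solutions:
 -li(-f(z)) = C1 - 2*z


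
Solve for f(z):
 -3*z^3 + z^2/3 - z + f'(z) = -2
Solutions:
 f(z) = C1 + 3*z^4/4 - z^3/9 + z^2/2 - 2*z


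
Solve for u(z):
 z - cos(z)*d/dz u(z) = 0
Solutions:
 u(z) = C1 + Integral(z/cos(z), z)


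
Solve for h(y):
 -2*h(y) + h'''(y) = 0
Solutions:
 h(y) = C3*exp(2^(1/3)*y) + (C1*sin(2^(1/3)*sqrt(3)*y/2) + C2*cos(2^(1/3)*sqrt(3)*y/2))*exp(-2^(1/3)*y/2)


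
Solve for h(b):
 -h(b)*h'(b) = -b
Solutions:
 h(b) = -sqrt(C1 + b^2)
 h(b) = sqrt(C1 + b^2)


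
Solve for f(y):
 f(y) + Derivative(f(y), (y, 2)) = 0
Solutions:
 f(y) = C1*sin(y) + C2*cos(y)


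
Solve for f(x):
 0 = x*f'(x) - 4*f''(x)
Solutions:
 f(x) = C1 + C2*erfi(sqrt(2)*x/4)


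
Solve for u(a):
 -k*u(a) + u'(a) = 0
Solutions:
 u(a) = C1*exp(a*k)


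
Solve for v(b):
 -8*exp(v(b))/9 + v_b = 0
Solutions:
 v(b) = log(-1/(C1 + 8*b)) + 2*log(3)


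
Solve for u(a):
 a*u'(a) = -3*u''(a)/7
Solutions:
 u(a) = C1 + C2*erf(sqrt(42)*a/6)


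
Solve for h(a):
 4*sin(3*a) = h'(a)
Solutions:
 h(a) = C1 - 4*cos(3*a)/3


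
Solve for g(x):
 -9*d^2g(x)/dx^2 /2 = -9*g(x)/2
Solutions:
 g(x) = C1*exp(-x) + C2*exp(x)


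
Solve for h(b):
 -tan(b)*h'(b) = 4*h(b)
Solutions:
 h(b) = C1/sin(b)^4


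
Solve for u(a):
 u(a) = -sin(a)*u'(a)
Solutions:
 u(a) = C1*sqrt(cos(a) + 1)/sqrt(cos(a) - 1)


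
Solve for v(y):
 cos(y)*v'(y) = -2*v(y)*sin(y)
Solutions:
 v(y) = C1*cos(y)^2


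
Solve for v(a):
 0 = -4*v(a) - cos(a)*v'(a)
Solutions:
 v(a) = C1*(sin(a)^2 - 2*sin(a) + 1)/(sin(a)^2 + 2*sin(a) + 1)


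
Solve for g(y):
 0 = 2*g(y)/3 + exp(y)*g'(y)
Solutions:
 g(y) = C1*exp(2*exp(-y)/3)


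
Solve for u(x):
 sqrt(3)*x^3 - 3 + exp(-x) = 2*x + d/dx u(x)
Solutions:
 u(x) = C1 + sqrt(3)*x^4/4 - x^2 - 3*x - exp(-x)


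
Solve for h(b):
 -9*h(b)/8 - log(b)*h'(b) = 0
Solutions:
 h(b) = C1*exp(-9*li(b)/8)


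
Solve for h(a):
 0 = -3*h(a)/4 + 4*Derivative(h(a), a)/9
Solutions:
 h(a) = C1*exp(27*a/16)


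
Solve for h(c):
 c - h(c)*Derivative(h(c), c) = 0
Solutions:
 h(c) = -sqrt(C1 + c^2)
 h(c) = sqrt(C1 + c^2)


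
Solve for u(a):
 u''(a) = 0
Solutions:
 u(a) = C1 + C2*a


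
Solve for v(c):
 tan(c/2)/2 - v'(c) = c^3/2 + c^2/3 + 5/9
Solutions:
 v(c) = C1 - c^4/8 - c^3/9 - 5*c/9 - log(cos(c/2))


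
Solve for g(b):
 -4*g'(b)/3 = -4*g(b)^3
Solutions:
 g(b) = -sqrt(2)*sqrt(-1/(C1 + 3*b))/2
 g(b) = sqrt(2)*sqrt(-1/(C1 + 3*b))/2


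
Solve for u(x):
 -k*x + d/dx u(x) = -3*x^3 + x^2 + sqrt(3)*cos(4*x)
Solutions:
 u(x) = C1 + k*x^2/2 - 3*x^4/4 + x^3/3 + sqrt(3)*sin(4*x)/4


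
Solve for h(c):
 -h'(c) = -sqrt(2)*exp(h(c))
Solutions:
 h(c) = log(-1/(C1 + sqrt(2)*c))


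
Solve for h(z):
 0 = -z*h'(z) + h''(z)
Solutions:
 h(z) = C1 + C2*erfi(sqrt(2)*z/2)


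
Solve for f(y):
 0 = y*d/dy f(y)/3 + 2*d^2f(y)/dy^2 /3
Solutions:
 f(y) = C1 + C2*erf(y/2)


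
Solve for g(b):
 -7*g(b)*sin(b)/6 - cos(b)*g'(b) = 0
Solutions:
 g(b) = C1*cos(b)^(7/6)


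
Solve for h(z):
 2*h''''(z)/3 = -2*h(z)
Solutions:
 h(z) = (C1*sin(sqrt(2)*3^(1/4)*z/2) + C2*cos(sqrt(2)*3^(1/4)*z/2))*exp(-sqrt(2)*3^(1/4)*z/2) + (C3*sin(sqrt(2)*3^(1/4)*z/2) + C4*cos(sqrt(2)*3^(1/4)*z/2))*exp(sqrt(2)*3^(1/4)*z/2)


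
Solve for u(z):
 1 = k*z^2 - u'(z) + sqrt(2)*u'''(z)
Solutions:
 u(z) = C1 + C2*exp(-2^(3/4)*z/2) + C3*exp(2^(3/4)*z/2) + k*z^3/3 + 2*sqrt(2)*k*z - z


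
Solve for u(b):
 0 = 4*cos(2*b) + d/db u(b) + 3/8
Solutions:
 u(b) = C1 - 3*b/8 - 4*sin(b)*cos(b)


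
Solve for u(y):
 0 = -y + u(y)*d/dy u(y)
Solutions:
 u(y) = -sqrt(C1 + y^2)
 u(y) = sqrt(C1 + y^2)


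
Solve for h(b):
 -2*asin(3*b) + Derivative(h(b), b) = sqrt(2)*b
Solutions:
 h(b) = C1 + sqrt(2)*b^2/2 + 2*b*asin(3*b) + 2*sqrt(1 - 9*b^2)/3


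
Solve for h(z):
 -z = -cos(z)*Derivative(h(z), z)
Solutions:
 h(z) = C1 + Integral(z/cos(z), z)


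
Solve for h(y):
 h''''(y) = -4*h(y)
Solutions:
 h(y) = (C1*sin(y) + C2*cos(y))*exp(-y) + (C3*sin(y) + C4*cos(y))*exp(y)


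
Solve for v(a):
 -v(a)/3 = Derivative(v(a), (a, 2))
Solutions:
 v(a) = C1*sin(sqrt(3)*a/3) + C2*cos(sqrt(3)*a/3)


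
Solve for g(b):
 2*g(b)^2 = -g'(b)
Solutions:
 g(b) = 1/(C1 + 2*b)


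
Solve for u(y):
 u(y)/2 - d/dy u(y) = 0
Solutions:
 u(y) = C1*exp(y/2)


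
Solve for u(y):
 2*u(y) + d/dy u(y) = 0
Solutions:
 u(y) = C1*exp(-2*y)


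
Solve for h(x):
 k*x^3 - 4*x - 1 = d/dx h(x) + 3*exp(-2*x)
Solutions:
 h(x) = C1 + k*x^4/4 - 2*x^2 - x + 3*exp(-2*x)/2


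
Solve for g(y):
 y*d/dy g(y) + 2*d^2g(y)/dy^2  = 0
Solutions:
 g(y) = C1 + C2*erf(y/2)


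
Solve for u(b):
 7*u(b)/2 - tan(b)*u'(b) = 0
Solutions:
 u(b) = C1*sin(b)^(7/2)


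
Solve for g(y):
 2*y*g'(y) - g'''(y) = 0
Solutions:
 g(y) = C1 + Integral(C2*airyai(2^(1/3)*y) + C3*airybi(2^(1/3)*y), y)


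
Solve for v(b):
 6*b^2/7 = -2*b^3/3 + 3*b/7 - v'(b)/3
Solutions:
 v(b) = C1 - b^4/2 - 6*b^3/7 + 9*b^2/14


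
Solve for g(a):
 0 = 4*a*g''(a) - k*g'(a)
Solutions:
 g(a) = C1 + a^(re(k)/4 + 1)*(C2*sin(log(a)*Abs(im(k))/4) + C3*cos(log(a)*im(k)/4))


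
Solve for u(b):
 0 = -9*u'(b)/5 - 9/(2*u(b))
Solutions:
 u(b) = -sqrt(C1 - 5*b)
 u(b) = sqrt(C1 - 5*b)


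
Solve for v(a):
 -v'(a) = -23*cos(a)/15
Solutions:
 v(a) = C1 + 23*sin(a)/15


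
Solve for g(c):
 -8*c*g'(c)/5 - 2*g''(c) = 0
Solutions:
 g(c) = C1 + C2*erf(sqrt(10)*c/5)


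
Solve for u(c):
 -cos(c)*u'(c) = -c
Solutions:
 u(c) = C1 + Integral(c/cos(c), c)


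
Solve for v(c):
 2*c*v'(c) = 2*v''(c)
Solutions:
 v(c) = C1 + C2*erfi(sqrt(2)*c/2)
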